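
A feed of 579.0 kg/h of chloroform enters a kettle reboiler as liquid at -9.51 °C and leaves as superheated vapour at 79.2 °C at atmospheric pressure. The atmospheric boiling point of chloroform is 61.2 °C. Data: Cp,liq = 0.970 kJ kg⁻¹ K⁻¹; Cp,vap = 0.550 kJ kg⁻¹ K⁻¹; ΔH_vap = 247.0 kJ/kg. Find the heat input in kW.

Q = 52.3 kW

liquid -9.51→61.2 °C: 68.589 kJ/kg
vaporisation at 61.2 °C: 247 kJ/kg
vapour 61.2→79.2 °C: 9.9 kJ/kg
Δh = 68.589 + 247 + 9.9 = 325.49 kJ/kg
Q = ṁ·Δh = 579.0 kg/h × 325.49 kJ/kg = 188460 kJ/h
|Q| = 52.349 kW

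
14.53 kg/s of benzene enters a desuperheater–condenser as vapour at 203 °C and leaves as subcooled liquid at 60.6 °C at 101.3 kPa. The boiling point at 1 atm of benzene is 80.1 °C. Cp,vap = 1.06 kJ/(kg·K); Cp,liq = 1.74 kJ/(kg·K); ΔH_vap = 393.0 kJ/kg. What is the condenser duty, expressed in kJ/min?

Q_c = 486000 kJ/min

vapour 203→80.1 °C: -130.27 kJ/kg
condensation at 80.1 °C: -393 kJ/kg
liquid 80.1→60.6 °C: -33.93 kJ/kg
Δh = -130.27 + -393 + -33.93 = -557.2 kJ/kg
Q = ṁ·Δh = 14.53 kg/s × -557.2 kJ/kg = -8096.2 kJ/s
|Q| = 8096.2 kW = 485770 kJ/min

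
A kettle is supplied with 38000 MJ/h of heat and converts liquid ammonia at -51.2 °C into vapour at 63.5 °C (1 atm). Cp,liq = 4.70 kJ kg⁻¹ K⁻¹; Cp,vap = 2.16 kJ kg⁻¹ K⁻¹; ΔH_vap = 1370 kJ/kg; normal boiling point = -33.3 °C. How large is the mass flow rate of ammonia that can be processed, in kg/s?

Δh = 4.70×(-33.3−-51.2) + 1370 + 2.16×(63.5−-33.3) = 1663.2 kJ/kg
Q = 38000 MJ/h = 10556 kJ/s = 10556 kJ/s
ṁ = Q/Δh = 10556 / 1663.2 = 6.3465 kg/s

ṁ = 6.35 kg/s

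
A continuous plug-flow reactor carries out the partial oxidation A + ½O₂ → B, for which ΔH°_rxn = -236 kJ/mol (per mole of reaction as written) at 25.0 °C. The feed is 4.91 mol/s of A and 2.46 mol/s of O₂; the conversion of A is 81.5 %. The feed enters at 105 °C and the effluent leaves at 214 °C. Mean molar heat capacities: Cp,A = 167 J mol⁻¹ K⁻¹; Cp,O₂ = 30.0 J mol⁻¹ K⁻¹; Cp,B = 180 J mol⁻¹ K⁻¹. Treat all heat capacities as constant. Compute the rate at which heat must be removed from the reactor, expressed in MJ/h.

Extent of reaction ξ = 0.815 × 4.91 = 4.0016 mol/s
Reaction term: ξ·ΔH°_rxn = 4.0016 × -236 = -944.39 kJ/s
Sensible, feed 105→25 °C: -71.502 kJ/s
Outlet flows (mol/s): A 0.90835, O₂ 0.45918, B 4.0016
Sensible, products 25→214 °C: 167.41 kJ/s
Q = ΔH = -848.48 kJ/s = -848.48 kW
Heat removed = 3054.5 MJ/h

Q_out = 3050 MJ/h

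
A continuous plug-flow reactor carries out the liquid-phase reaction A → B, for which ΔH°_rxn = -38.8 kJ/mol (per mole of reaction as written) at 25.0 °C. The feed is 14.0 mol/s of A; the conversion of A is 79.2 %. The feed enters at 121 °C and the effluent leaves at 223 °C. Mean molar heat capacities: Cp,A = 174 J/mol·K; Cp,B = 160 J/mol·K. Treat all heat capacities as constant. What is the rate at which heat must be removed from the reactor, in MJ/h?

Q_out = 765 MJ/h

Extent of reaction ξ = 0.792 × 14.0 = 11.088 mol/s
Reaction term: ξ·ΔH°_rxn = 11.088 × -38.8 = -430.21 kJ/s
Sensible, feed 121→25 °C: -233.86 kJ/s
Outlet flows (mol/s): A 2.912, B 11.088
Sensible, products 25→223 °C: 451.59 kJ/s
Q = ΔH = -212.48 kJ/s = -212.48 kW
Heat removed = 764.92 MJ/h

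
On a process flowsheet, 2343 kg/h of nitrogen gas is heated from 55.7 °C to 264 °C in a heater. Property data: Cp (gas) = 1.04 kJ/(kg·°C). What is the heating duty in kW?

Q = 141 kW

Q = ṁ·Cp·ΔT = 2343 × 1.04 × (264 − 55.7) = 507570 kJ/h
Converting: 507570 / 3600 s = 140.99 kW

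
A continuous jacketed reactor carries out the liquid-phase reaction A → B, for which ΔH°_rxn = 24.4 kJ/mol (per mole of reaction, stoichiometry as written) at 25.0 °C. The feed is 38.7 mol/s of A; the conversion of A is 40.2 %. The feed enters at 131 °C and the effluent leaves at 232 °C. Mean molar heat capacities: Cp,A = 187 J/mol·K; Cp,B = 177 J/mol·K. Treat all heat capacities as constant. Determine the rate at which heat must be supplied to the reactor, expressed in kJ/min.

Q_in = 64700 kJ/min

Extent of reaction ξ = 0.402 × 38.7 = 15.557 mol/s
Reaction term: ξ·ΔH°_rxn = 15.557 × 24.4 = 379.6 kJ/s
Sensible, feed 131→25 °C: -767.11 kJ/s
Outlet flows (mol/s): A 23.143, B 15.557
Sensible, products 25→232 °C: 1465.8 kJ/s
Q = ΔH = 1078.3 kJ/s = 1078.3 kW
Heat supplied = 64699 kJ/min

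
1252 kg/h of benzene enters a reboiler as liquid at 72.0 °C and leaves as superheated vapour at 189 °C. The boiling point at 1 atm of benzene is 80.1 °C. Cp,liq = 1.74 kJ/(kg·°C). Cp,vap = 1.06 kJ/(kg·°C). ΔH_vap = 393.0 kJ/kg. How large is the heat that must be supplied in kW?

Q = 182 kW

liquid 72.0→80.1 °C: 14.094 kJ/kg
vaporisation at 80.1 °C: 393 kJ/kg
vapour 80.1→189 °C: 115.43 kJ/kg
Δh = 14.094 + 393 + 115.43 = 522.53 kJ/kg
Q = ṁ·Δh = 1252 kg/h × 522.53 kJ/kg = 654210 kJ/h
|Q| = 181.72 kW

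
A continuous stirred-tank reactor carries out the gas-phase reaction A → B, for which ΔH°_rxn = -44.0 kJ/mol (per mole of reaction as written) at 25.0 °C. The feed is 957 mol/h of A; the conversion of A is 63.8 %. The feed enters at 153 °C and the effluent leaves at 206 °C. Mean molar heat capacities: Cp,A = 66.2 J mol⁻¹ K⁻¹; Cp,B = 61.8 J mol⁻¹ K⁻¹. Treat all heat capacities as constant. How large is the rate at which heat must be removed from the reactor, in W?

Extent of reaction ξ = 0.638 × 957 = 610.57 mol/h
Reaction term: ξ·ΔH°_rxn = 610.57 × -44.0 = -26865 kJ/h
Sensible, feed 153→25 °C: -8109.2 kJ/h
Outlet flows (mol/h): A 346.43, B 610.57
Sensible, products 25→206 °C: 10981 kJ/h
Q = ΔH = -23993 kJ/h = -6.6648 kW
Heat removed = 6664.8 W

Q_out = 6660 W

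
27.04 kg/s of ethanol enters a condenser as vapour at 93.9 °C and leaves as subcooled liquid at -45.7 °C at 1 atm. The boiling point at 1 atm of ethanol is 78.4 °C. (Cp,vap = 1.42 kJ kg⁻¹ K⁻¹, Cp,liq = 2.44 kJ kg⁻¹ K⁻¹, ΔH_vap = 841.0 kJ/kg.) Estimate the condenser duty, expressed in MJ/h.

vapour 93.9→78.4 °C: -22.01 kJ/kg
condensation at 78.4 °C: -841 kJ/kg
liquid 78.4→-45.7 °C: -302.8 kJ/kg
Δh = -22.01 + -841 + -302.8 = -1165.8 kJ/kg
Q = ṁ·Δh = 27.04 kg/s × -1165.8 kJ/kg = -31524 kJ/s
|Q| = 31524 kW = 113480 MJ/h

Q_c = 113000 MJ/h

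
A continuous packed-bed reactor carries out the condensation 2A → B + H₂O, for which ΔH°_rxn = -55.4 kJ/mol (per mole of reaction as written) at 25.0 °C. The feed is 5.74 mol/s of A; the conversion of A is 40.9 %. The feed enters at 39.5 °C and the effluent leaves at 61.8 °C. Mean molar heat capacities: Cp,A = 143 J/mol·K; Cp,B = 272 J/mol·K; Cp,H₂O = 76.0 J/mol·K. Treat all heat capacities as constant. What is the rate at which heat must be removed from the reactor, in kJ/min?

Q_out = 2640 kJ/min

Extent of reaction ξ = 0.409 × 5.74 / 2 = 1.1738 mol/s
Reaction term: ξ·ΔH°_rxn = 1.1738 × -55.4 = -65.03 kJ/s
Sensible, feed 39.5→25 °C: -11.902 kJ/s
Outlet flows (mol/s): A 3.3923, B 1.1738, H₂O 1.1738
Sensible, products 25→61.8 °C: 32.884 kJ/s
Q = ΔH = -44.048 kJ/s = -44.048 kW
Heat removed = 2642.9 kJ/min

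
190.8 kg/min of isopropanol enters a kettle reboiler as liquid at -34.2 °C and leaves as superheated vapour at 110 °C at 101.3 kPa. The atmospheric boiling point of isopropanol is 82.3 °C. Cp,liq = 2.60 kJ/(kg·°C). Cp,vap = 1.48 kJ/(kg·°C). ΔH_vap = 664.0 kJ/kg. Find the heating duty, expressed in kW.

Q = 3210 kW

liquid -34.2→82.3 °C: 302.9 kJ/kg
vaporisation at 82.3 °C: 664 kJ/kg
vapour 82.3→110 °C: 40.996 kJ/kg
Δh = 302.9 + 664 + 40.996 = 1007.9 kJ/kg
Q = ṁ·Δh = 190.8 kg/min × 1007.9 kJ/kg = 192310 kJ/min
|Q| = 3205.1 kW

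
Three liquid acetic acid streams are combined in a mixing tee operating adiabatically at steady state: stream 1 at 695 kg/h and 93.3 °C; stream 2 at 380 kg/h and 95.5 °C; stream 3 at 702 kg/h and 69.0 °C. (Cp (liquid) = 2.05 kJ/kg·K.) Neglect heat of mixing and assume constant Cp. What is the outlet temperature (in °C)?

No heat crosses the boundary, so H_out = H_in.
Σ ṁᵢCp,ᵢTᵢ = 695×2.05×93.3 + 380×2.05×95.5 + 702×2.05×69.0 = 306620
Σ ṁᵢCp,ᵢ = 695×2.05 + 380×2.05 + 702×2.05 = 3642.8
T_out = 306620 / 3642.8 = 84.171 °C

T_out = 84.2 °C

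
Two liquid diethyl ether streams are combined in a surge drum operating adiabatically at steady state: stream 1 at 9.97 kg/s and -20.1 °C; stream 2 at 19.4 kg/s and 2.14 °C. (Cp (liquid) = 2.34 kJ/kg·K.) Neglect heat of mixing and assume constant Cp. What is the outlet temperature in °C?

Energy balance with Q = 0: Σ ṁᵢCp,ᵢ(T_out − Tᵢ) = 0
T_out = Σ ṁᵢCp,ᵢTᵢ / Σ ṁᵢCp,ᵢ
      = -371.78 / 68.726 = -5.4096 °C

T_out = -5.41 °C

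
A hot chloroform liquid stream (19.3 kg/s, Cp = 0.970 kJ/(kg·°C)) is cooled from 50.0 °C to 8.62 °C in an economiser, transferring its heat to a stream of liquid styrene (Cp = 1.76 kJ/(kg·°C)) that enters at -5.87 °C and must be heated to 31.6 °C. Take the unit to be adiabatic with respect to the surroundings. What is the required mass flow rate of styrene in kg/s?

ṁ_c = 11.7 kg/s

Heat released by hot stream: Q = 19.3 × 0.970 × (50.0 − 8.62) = 774.67 kJ/s
Energy balance on cold side (adiabatic exchanger): Q = ṁ_c·Cp_c·(T_c,out − T_c,in)
ṁ_c = 774.67 / [1.76 × (31.6 − -5.87)] = 11.747 kg/s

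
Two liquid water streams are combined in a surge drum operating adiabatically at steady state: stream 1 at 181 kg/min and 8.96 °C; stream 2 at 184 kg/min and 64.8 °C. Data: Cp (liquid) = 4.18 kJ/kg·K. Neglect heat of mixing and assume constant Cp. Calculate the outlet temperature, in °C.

T_out = 37.1 °C

No heat crosses the boundary, so H_out = H_in.
T_out = Σ ṁᵢCp,ᵢTᵢ / Σ ṁᵢCp,ᵢ
      = 56618 / 1525.7 = 37.109 °C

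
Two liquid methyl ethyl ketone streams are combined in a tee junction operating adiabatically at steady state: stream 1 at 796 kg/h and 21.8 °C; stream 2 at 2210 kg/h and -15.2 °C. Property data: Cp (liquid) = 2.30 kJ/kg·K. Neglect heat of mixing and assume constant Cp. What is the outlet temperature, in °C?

Energy balance with Q = 0: Σ ṁᵢCp,ᵢ(T_out − Tᵢ) = 0
T_out = Σ ṁᵢCp,ᵢTᵢ / Σ ṁᵢCp,ᵢ
      = -37350 / 6913.8 = -5.4023 °C

T_out = -5.40 °C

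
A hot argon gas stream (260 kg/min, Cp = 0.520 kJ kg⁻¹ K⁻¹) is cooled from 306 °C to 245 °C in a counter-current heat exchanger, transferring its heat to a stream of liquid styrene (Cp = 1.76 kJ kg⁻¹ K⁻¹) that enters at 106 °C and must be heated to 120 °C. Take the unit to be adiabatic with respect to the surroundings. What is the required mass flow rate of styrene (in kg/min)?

ṁ_c = 335 kg/min

Heat released by hot stream: Q = 260 × 0.520 × (306 − 245) = 8247.2 kJ/min
Energy balance on cold side (adiabatic exchanger): Q = ṁ_c·Cp_c·(T_c,out − T_c,in)
ṁ_c = 8247.2 / [1.76 × (120 − 106)] = 334.71 kg/min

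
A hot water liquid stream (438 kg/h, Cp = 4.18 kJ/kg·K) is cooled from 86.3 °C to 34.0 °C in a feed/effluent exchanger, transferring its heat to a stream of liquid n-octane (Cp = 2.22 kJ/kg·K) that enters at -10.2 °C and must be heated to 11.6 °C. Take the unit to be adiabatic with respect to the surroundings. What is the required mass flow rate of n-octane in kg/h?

Heat released by hot stream: Q = 438 × 4.18 × (86.3 − 34.0) = 95753 kJ/h
Energy balance on cold side (adiabatic exchanger): Q = ṁ_c·Cp_c·(T_c,out − T_c,in)
ṁ_c = 95753 / [2.22 × (11.6 − -10.2)] = 1978.5 kg/h

ṁ_c = 1980 kg/h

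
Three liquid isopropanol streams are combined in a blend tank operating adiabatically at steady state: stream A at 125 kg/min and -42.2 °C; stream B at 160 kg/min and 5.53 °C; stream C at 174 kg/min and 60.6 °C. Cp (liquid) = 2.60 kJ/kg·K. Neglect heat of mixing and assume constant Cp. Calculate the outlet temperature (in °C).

Energy balance with Q = 0: Σ ṁᵢCp,ᵢ(T_out − Tᵢ) = 0
T_out = Σ ṁᵢCp,ᵢTᵢ / Σ ṁᵢCp,ᵢ
      = 16001 / 1193.4 = 13.408 °C

T_out = 13.4 °C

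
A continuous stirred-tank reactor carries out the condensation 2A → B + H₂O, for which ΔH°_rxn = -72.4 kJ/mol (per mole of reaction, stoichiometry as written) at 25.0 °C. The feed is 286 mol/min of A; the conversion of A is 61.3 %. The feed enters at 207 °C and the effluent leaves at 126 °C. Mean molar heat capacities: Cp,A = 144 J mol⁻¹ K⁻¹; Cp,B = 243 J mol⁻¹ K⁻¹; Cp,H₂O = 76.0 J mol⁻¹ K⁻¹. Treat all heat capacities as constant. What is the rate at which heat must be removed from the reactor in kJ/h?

Extent of reaction ξ = 0.613 × 286 / 2 = 87.659 mol/min
Reaction term: ξ·ΔH°_rxn = 87.659 × -72.4 = -6346.5 kJ/min
Sensible, feed 207→25 °C: -7495.5 kJ/min
Outlet flows (mol/min): A 110.68, B 87.659, H₂O 87.659
Sensible, products 25→126 °C: 4434 kJ/min
Q = ΔH = -9408 kJ/min = -156.8 kW
Heat removed = 564480 kJ/h

Q_out = 564000 kJ/h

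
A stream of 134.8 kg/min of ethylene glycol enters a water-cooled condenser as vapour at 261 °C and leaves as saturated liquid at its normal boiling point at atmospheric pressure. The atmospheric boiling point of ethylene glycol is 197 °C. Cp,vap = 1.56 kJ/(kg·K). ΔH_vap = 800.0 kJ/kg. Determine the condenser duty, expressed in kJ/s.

Q_c = 2020 kJ/s

vapour 261→197 °C: -99.84 kJ/kg
condensation at 197 °C: -800 kJ/kg
Δh = -99.84 + -800 = -899.84 kJ/kg
Q = ṁ·Δh = 134.8 kg/min × -899.84 kJ/kg = -121300 kJ/min
|Q| = 2021.6 kW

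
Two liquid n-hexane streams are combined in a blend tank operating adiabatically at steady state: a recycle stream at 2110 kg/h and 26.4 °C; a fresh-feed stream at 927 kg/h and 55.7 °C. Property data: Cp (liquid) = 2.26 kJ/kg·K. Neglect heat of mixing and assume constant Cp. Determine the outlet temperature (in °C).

No heat crosses the boundary, so H_out = H_in.
T_out = Σ ṁᵢCp,ᵢTᵢ / Σ ṁᵢCp,ᵢ
      = 242580 / 6863.6 = 35.343 °C

T_out = 35.3 °C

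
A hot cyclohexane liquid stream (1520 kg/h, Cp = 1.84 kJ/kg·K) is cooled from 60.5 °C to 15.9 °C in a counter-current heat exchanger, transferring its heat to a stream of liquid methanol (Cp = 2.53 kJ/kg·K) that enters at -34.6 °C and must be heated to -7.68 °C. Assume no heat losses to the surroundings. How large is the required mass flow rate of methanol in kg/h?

ṁ_c = 1830 kg/h

Heat released by hot stream: Q = 1520 × 1.84 × (60.5 − 15.9) = 124740 kJ/h
Energy balance on cold side (adiabatic exchanger): Q = ṁ_c·Cp_c·(T_c,out − T_c,in)
ṁ_c = 124740 / [2.53 × (-7.68 − -34.6)] = 1831.5 kg/h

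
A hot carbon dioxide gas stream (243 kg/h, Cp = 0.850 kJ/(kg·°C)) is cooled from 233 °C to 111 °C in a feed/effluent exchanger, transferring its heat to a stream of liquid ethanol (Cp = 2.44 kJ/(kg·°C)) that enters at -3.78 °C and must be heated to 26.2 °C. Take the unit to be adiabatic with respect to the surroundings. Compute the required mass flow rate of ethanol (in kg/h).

Heat released by hot stream: Q = 243 × 0.850 × (233 − 111) = 25199 kJ/h
Energy balance on cold side (adiabatic exchanger): Q = ṁ_c·Cp_c·(T_c,out − T_c,in)
ṁ_c = 25199 / [2.44 × (26.2 − -3.78)] = 344.48 kg/h

ṁ_c = 344 kg/h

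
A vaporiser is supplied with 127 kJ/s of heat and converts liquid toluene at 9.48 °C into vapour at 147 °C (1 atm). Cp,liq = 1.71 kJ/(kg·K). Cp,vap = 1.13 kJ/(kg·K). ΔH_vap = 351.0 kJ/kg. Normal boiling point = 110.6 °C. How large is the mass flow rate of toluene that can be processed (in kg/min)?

Δh = 1.71×(110.6−9.48) + 351.0 + 1.13×(147−110.6) = 565.05 kJ/kg
Q = 127 kJ/s = 127 kJ/s = 7620 kJ/min
ṁ = Q/Δh = 7620 / 565.05 = 13.486 kg/min

ṁ = 13.5 kg/min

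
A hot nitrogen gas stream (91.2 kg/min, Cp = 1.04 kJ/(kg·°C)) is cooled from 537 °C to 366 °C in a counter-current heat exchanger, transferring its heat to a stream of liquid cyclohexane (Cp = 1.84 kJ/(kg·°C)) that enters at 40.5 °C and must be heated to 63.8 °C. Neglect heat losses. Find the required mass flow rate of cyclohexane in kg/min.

ṁ_c = 378 kg/min

Heat released by hot stream: Q = 91.2 × 1.04 × (537 − 366) = 16219 kJ/min
Energy balance on cold side (adiabatic exchanger): Q = ṁ_c·Cp_c·(T_c,out − T_c,in)
ṁ_c = 16219 / [1.84 × (63.8 − 40.5)] = 378.31 kg/min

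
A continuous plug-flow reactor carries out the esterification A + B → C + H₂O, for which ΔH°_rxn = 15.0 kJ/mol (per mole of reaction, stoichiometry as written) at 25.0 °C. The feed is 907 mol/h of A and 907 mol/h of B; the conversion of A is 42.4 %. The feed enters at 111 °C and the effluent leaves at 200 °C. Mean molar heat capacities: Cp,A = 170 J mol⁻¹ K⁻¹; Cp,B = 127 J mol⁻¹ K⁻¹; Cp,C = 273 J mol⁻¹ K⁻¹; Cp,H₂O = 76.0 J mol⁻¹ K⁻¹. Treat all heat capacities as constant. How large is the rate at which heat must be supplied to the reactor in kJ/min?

Extent of reaction ξ = 0.424 × 907 = 384.57 mol/h
Reaction term: ξ·ΔH°_rxn = 384.57 × 15.0 = 5768.5 kJ/h
Sensible, feed 111→25 °C: -23167 kJ/h
Outlet flows (mol/h): A 522.43, B 522.43, C 384.57, H₂O 384.57
Sensible, products 25→200 °C: 50641 kJ/h
Q = ΔH = 33243 kJ/h = 9.2341 kW
Heat supplied = 554.05 kJ/min

Q_in = 554 kJ/min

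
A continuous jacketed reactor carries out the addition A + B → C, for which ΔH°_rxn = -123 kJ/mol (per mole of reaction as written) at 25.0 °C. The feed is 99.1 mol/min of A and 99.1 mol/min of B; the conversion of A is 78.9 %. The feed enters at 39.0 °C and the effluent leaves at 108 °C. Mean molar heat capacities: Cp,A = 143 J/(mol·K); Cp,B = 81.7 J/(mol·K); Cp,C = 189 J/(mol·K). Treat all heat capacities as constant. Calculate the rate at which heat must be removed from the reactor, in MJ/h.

Q_out = 499 MJ/h

Extent of reaction ξ = 0.789 × 99.1 = 78.19 mol/min
Reaction term: ξ·ΔH°_rxn = 78.19 × -123 = -9617.4 kJ/min
Sensible, feed 39.0→25 °C: -311.75 kJ/min
Outlet flows (mol/min): A 20.91, B 20.91, C 78.19
Sensible, products 25→108 °C: 1616.5 kJ/min
Q = ΔH = -8312.6 kJ/min = -138.54 kW
Heat removed = 498.75 MJ/h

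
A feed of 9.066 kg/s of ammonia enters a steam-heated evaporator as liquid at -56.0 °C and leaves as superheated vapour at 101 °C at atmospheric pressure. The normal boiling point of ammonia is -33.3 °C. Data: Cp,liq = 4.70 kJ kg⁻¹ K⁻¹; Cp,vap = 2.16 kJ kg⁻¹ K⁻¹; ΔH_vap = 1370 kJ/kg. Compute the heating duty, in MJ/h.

Q = 57700 MJ/h

liquid -56.0→-33.3 °C: 106.69 kJ/kg
vaporisation at -33.3 °C: 1370 kJ/kg
vapour -33.3→101 °C: 290.09 kJ/kg
Δh = 106.69 + 1370 + 290.09 = 1766.8 kJ/kg
Q = ṁ·Δh = 9.066 kg/s × 1766.8 kJ/kg = 16018 kJ/s
|Q| = 16018 kW = 57663 MJ/h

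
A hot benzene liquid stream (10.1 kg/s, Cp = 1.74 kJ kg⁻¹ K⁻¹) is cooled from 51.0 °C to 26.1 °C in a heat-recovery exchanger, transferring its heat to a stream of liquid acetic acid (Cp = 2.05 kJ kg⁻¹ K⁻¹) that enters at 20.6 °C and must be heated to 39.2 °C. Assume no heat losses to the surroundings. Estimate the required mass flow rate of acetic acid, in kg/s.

ṁ_c = 11.5 kg/s

Heat released by hot stream: Q = 10.1 × 1.74 × (51.0 − 26.1) = 437.59 kJ/s
Energy balance on cold side (adiabatic exchanger): Q = ṁ_c·Cp_c·(T_c,out − T_c,in)
ṁ_c = 437.59 / [2.05 × (39.2 − 20.6)] = 11.476 kg/s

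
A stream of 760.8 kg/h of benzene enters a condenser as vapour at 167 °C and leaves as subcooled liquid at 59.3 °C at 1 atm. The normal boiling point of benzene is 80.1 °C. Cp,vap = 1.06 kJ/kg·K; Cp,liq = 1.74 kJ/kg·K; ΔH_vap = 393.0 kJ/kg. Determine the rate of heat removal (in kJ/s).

vapour 167→80.1 °C: -92.114 kJ/kg
condensation at 80.1 °C: -393 kJ/kg
liquid 80.1→59.3 °C: -36.192 kJ/kg
Δh = -92.114 + -393 + -36.192 = -521.31 kJ/kg
Q = ṁ·Δh = 760.8 kg/h × -521.31 kJ/kg = -396610 kJ/h
|Q| = 110.17 kW

Q_c = 110 kJ/s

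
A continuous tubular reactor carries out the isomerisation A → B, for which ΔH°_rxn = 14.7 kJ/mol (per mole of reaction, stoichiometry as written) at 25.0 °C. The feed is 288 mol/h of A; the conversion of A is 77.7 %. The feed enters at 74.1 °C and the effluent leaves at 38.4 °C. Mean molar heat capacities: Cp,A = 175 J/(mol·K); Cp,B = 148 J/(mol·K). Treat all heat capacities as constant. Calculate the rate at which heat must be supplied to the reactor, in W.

Extent of reaction ξ = 0.777 × 288 = 223.78 mol/h
Reaction term: ξ·ΔH°_rxn = 223.78 × 14.7 = 3289.5 kJ/h
Sensible, feed 74.1→25 °C: -2474.6 kJ/h
Outlet flows (mol/h): A 64.224, B 223.78
Sensible, products 25→38.4 °C: 594.4 kJ/h
Q = ΔH = 1409.3 kJ/h = 0.39146 kW
Heat supplied = 391.46 W

Q_in = 391 W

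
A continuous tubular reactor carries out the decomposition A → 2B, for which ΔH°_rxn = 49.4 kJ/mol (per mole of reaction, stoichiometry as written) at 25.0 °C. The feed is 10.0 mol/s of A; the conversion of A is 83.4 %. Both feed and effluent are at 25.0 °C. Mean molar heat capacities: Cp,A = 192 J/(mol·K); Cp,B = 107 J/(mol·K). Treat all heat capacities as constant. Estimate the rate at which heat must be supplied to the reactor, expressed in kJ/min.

Q_in = 24700 kJ/min

Extent of reaction ξ = 0.834 × 10.0 = 8.34 mol/s
Reaction term: ξ·ΔH°_rxn = 8.34 × 49.4 = 412 kJ/s
Q = ΔH = 412 kJ/s = 412 kW
Heat supplied = 24720 kJ/min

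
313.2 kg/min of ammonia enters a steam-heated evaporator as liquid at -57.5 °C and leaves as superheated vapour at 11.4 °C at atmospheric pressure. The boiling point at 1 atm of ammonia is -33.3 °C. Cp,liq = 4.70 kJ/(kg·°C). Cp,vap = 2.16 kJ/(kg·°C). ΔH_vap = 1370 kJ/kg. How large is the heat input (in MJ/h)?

liquid -57.5→-33.3 °C: 113.74 kJ/kg
vaporisation at -33.3 °C: 1370 kJ/kg
vapour -33.3→11.4 °C: 96.552 kJ/kg
Δh = 113.74 + 1370 + 96.552 = 1580.3 kJ/kg
Q = ṁ·Δh = 313.2 kg/min × 1580.3 kJ/kg = 494950 kJ/min
|Q| = 8249.1 kW = 29697 MJ/h

Q = 29700 MJ/h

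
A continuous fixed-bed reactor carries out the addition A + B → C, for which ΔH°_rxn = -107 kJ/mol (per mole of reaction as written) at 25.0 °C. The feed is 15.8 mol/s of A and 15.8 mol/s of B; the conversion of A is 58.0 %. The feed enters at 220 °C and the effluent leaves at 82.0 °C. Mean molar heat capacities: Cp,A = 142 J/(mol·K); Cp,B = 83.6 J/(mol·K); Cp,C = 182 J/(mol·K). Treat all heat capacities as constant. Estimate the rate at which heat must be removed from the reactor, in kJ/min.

Q_out = 89700 kJ/min

Extent of reaction ξ = 0.580 × 15.8 = 9.164 mol/s
Reaction term: ξ·ΔH°_rxn = 9.164 × -107 = -980.55 kJ/s
Sensible, feed 220→25 °C: -695.07 kJ/s
Outlet flows (mol/s): A 6.636, B 6.636, C 9.164
Sensible, products 25→82.0 °C: 180.4 kJ/s
Q = ΔH = -1495.2 kJ/s = -1495.2 kW
Heat removed = 89713 kJ/min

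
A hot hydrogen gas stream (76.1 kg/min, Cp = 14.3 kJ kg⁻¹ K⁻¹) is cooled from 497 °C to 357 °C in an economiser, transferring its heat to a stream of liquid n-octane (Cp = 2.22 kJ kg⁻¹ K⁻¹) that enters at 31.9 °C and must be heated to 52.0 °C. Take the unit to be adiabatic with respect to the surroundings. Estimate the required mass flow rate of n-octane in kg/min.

Heat released by hot stream: Q = 76.1 × 14.3 × (497 − 357) = 152350 kJ/min
Energy balance on cold side (adiabatic exchanger): Q = ṁ_c·Cp_c·(T_c,out − T_c,in)
ṁ_c = 152350 / [2.22 × (52.0 − 31.9)] = 3414.3 kg/min

ṁ_c = 3410 kg/min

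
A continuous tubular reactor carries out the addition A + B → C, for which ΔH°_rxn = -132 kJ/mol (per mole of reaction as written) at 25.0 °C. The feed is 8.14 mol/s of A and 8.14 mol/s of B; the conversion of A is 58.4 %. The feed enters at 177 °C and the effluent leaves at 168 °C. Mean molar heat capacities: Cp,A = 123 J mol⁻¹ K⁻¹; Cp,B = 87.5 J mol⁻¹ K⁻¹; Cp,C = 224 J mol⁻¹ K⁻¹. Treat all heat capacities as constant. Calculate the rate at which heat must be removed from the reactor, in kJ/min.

Extent of reaction ξ = 0.584 × 8.14 = 4.7538 mol/s
Reaction term: ξ·ΔH°_rxn = 4.7538 × -132 = -627.5 kJ/s
Sensible, feed 177→25 °C: -260.45 kJ/s
Outlet flows (mol/s): A 3.3862, B 3.3862, C 4.7538
Sensible, products 25→168 °C: 254.2 kJ/s
Q = ΔH = -633.74 kJ/s = -633.74 kW
Heat removed = 38024 kJ/min

Q_out = 38000 kJ/min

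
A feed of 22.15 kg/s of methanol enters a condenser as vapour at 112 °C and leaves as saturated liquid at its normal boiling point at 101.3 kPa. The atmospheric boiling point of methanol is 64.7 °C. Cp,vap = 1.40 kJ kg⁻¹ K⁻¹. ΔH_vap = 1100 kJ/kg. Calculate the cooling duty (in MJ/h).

Q_c = 93000 MJ/h

vapour 112→64.7 °C: -66.22 kJ/kg
condensation at 64.7 °C: -1100 kJ/kg
Δh = -66.22 + -1100 = -1166.2 kJ/kg
Q = ṁ·Δh = 22.15 kg/s × -1166.2 kJ/kg = -25832 kJ/s
|Q| = 25832 kW = 92994 MJ/h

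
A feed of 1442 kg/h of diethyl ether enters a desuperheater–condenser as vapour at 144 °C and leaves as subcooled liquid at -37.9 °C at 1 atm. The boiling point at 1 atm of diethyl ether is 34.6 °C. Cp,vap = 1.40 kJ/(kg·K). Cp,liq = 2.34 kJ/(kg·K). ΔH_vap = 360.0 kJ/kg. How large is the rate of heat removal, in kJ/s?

vapour 144→34.6 °C: -153.16 kJ/kg
condensation at 34.6 °C: -360 kJ/kg
liquid 34.6→-37.9 °C: -169.65 kJ/kg
Δh = -153.16 + -360 + -169.65 = -682.81 kJ/kg
Q = ṁ·Δh = 1442 kg/h × -682.81 kJ/kg = -984610 kJ/h
|Q| = 273.5 kW

Q_c = 274 kJ/s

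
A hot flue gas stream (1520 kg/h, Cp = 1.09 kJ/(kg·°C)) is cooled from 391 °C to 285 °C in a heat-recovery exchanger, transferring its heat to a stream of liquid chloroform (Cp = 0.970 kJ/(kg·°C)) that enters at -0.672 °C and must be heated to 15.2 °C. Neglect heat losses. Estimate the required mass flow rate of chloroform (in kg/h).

ṁ_c = 11400 kg/h

Heat released by hot stream: Q = 1520 × 1.09 × (391 − 285) = 175620 kJ/h
Energy balance on cold side (adiabatic exchanger): Q = ṁ_c·Cp_c·(T_c,out − T_c,in)
ṁ_c = 175620 / [0.970 × (15.2 − -0.672)] = 11407 kg/h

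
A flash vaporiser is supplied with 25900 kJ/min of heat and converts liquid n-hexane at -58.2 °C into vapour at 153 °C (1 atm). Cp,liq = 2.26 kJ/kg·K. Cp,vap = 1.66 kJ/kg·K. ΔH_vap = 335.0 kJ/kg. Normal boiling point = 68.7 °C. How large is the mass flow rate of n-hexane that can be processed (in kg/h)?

ṁ = 2040 kg/h

Δh = 2.26×(68.7−-58.2) + 335.0 + 1.66×(153−68.7) = 761.73 kJ/kg
Q = 25900 kJ/min = 431.67 kJ/s = 1.554e+06 kJ/h
ṁ = Q/Δh = 1.554e+06 / 761.73 = 2040.1 kg/h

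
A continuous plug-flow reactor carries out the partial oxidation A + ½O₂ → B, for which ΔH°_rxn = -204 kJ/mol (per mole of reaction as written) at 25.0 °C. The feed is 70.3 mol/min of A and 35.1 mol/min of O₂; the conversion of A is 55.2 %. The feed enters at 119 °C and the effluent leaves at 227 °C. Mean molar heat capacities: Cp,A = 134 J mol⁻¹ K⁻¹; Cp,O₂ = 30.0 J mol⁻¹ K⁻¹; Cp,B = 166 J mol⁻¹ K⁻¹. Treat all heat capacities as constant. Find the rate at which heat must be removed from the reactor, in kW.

Q_out = 111 kW

Extent of reaction ξ = 0.552 × 70.3 = 38.806 mol/min
Reaction term: ξ·ΔH°_rxn = 38.806 × -204 = -7916.3 kJ/min
Sensible, feed 119→25 °C: -984.48 kJ/min
Outlet flows (mol/min): A 31.494, O₂ 15.697, B 38.806
Sensible, products 25→227 °C: 2248.8 kJ/min
Q = ΔH = -6652 kJ/min = -110.87 kW
Heat removed = 110.87 kW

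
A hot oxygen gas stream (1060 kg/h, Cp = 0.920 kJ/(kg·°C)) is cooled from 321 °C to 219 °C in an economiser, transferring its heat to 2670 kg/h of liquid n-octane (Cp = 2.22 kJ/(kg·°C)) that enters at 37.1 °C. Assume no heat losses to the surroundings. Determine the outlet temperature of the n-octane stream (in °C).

T_c,out = 53.9 °C

Heat released by hot stream: Q = 1060 × 0.920 × (321 − 219) = 99470 kJ/h
Energy balance on cold side (adiabatic exchanger): Q = ṁ_c·Cp_c·(T_c,out − T_c,in)
T_c,out = 37.1 + 99470/(2670 × 2.22) = 53.881 °C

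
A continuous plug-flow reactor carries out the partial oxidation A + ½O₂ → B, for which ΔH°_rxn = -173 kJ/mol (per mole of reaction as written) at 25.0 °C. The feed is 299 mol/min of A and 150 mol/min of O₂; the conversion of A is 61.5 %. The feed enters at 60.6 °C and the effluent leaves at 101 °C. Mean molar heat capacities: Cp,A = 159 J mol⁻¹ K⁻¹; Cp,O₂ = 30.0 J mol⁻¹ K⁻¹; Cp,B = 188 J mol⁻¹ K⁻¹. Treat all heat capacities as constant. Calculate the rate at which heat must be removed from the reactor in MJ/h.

Q_out = 1770 MJ/h

Extent of reaction ξ = 0.615 × 299 = 183.88 mol/min
Reaction term: ξ·ΔH°_rxn = 183.88 × -173 = -31812 kJ/min
Sensible, feed 60.6→25 °C: -1852.7 kJ/min
Outlet flows (mol/min): A 115.12, O₂ 58.058, B 183.88
Sensible, products 25→101 °C: 4150.8 kJ/min
Q = ΔH = -29514 kJ/min = -491.9 kW
Heat removed = 1770.8 MJ/h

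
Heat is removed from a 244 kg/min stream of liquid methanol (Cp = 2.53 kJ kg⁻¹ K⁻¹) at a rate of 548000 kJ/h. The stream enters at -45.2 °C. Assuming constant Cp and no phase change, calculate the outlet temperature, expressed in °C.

Q = 548000 kJ/h = 9133.3 kJ/min
ΔT = Q/(ṁ·Cp) = 9133.3/(244×2.53) = 14.795 K
T_out = -45.2 − 14.795 = -59.995 °C

T_out = -60.0 °C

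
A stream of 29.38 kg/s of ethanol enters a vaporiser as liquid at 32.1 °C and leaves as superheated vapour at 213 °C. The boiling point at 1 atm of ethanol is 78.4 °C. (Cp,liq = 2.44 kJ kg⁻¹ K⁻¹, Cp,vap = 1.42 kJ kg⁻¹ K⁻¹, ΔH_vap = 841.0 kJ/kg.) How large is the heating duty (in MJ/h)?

Q = 121000 MJ/h

liquid 32.1→78.4 °C: 112.97 kJ/kg
vaporisation at 78.4 °C: 841 kJ/kg
vapour 78.4→213 °C: 191.13 kJ/kg
Δh = 112.97 + 841 + 191.13 = 1145.1 kJ/kg
Q = ṁ·Δh = 29.38 kg/s × 1145.1 kJ/kg = 33643 kJ/s
|Q| = 33643 kW = 121120 MJ/h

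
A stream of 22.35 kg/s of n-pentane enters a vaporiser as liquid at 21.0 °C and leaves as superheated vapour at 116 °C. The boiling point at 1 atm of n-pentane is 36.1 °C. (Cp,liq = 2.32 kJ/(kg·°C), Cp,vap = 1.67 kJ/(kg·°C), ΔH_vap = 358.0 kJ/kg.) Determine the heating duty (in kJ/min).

liquid 21.0→36.1 °C: 35.032 kJ/kg
vaporisation at 36.1 °C: 358 kJ/kg
vapour 36.1→116 °C: 133.43 kJ/kg
Δh = 35.032 + 358 + 133.43 = 526.47 kJ/kg
Q = ṁ·Δh = 22.35 kg/s × 526.47 kJ/kg = 11766 kJ/s
|Q| = 11766 kW = 705990 kJ/min

Q = 706000 kJ/min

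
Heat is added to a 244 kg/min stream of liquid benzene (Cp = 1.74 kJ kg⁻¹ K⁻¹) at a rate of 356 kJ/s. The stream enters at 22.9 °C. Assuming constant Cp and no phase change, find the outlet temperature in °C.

Q = 356 kJ/s = 21360 kJ/min
ΔT = Q/(ṁ·Cp) = 21360/(244×1.74) = 50.311 K
T_out = 22.9 + 50.311 = 73.211 °C

T_out = 73.2 °C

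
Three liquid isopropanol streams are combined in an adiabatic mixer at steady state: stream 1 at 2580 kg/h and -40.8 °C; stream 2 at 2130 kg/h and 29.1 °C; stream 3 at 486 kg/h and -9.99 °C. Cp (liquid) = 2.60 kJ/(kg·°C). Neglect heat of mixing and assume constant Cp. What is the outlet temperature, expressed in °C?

Energy balance with Q = 0: Σ ṁᵢCp,ᵢ(T_out − Tᵢ) = 0
T_out = Σ ṁᵢCp,ᵢTᵢ / Σ ṁᵢCp,ᵢ
      = -125150 / 13510 = -9.2641 °C

T_out = -9.26 °C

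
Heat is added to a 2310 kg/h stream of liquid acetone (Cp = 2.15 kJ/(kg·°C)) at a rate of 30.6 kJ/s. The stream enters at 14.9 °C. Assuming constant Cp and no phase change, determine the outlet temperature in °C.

T_out = 37.1 °C

Q = 30.6 kJ/s = 110160 kJ/h
ΔT = Q/(ṁ·Cp) = 110160/(2310×2.15) = 22.181 K
T_out = 14.9 + 22.181 = 37.081 °C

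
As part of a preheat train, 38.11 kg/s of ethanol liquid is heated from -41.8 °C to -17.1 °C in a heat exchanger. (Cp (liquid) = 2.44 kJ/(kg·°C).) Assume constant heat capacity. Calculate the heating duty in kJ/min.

Q = 138000 kJ/min

Q = ṁ·Cp·ΔT = 38.11 × 2.44 × (-17.1 − -41.8) = 2296.8 kJ/s
Heating duty = 137810 kJ/min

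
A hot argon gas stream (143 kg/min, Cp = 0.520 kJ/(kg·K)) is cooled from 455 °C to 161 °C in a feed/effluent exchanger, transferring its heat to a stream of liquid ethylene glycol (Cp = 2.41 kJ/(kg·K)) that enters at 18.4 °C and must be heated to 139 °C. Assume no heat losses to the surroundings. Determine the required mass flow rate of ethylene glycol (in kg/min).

Heat released by hot stream: Q = 143 × 0.520 × (455 − 161) = 21862 kJ/min
Energy balance on cold side (adiabatic exchanger): Q = ṁ_c·Cp_c·(T_c,out − T_c,in)
ṁ_c = 21862 / [2.41 × (139 − 18.4)] = 75.218 kg/min

ṁ_c = 75.2 kg/min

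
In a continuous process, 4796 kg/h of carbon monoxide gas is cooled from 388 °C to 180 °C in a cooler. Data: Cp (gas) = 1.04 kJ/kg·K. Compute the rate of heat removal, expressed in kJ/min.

Q = ṁ·Cp·ΔT = 4796 × 1.04 × (180 − 388) = -1.0375e+06 kJ/h
Converting: 1.0375e+06 / 3600 s = 288.19 kW
Cooling duty = 17291 kJ/min

Q_c = 17300 kJ/min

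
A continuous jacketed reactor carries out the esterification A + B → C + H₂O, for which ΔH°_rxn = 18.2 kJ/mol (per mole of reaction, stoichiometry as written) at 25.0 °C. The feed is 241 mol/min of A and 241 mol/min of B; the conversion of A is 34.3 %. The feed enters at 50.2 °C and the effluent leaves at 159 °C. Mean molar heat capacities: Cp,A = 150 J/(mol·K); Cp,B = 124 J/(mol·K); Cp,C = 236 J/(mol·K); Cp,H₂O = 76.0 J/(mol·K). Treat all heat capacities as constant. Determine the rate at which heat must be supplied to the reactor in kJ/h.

Extent of reaction ξ = 0.343 × 241 = 82.663 mol/min
Reaction term: ξ·ΔH°_rxn = 82.663 × 18.2 = 1504.5 kJ/min
Sensible, feed 50.2→25 °C: -1664.1 kJ/min
Outlet flows (mol/min): A 158.34, B 158.34, C 82.663, H₂O 82.663
Sensible, products 25→159 °C: 9269.5 kJ/min
Q = ΔH = 9109.9 kJ/min = 151.83 kW
Heat supplied = 546590 kJ/h

Q_in = 547000 kJ/h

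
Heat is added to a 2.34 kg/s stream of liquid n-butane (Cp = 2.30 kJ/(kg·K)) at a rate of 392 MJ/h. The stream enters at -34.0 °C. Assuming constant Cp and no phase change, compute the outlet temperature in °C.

Q = 392 MJ/h = 108.89 kJ/s
ΔT = Q/(ṁ·Cp) = 108.89/(2.34×2.30) = 20.232 K
T_out = -34.0 + 20.232 = -13.768 °C

T_out = -13.8 °C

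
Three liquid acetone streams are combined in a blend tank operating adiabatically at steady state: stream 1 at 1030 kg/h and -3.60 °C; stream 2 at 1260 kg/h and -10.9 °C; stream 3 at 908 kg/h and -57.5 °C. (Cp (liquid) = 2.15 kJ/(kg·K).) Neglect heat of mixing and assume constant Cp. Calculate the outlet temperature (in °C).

Energy balance with Q = 0: Σ ṁᵢCp,ᵢ(T_out − Tᵢ) = 0
Σ ṁᵢCp,ᵢTᵢ = 1030×2.15×-3.60 + 1260×2.15×-10.9 + 908×2.15×-57.5 = -149750
Σ ṁᵢCp,ᵢ = 1030×2.15 + 1260×2.15 + 908×2.15 = 6875.7
T_out = -149750 / 6875.7 = -21.78 °C

T_out = -21.8 °C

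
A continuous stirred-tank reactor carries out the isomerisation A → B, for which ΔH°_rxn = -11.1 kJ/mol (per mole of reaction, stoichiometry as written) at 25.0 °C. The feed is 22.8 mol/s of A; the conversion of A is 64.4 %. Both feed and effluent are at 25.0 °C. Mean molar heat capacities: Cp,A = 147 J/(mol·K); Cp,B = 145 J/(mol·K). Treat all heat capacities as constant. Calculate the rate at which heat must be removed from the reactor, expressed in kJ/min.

Q_out = 9780 kJ/min

Extent of reaction ξ = 0.644 × 22.8 = 14.683 mol/s
Reaction term: ξ·ΔH°_rxn = 14.683 × -11.1 = -162.98 kJ/s
Q = ΔH = -162.98 kJ/s = -162.98 kW
Heat removed = 9779 kJ/min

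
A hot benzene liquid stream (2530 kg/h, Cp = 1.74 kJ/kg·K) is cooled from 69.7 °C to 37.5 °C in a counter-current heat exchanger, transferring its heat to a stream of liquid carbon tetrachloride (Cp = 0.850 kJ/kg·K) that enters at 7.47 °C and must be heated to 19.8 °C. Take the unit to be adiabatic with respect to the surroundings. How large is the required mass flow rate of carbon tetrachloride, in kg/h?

ṁ_c = 13500 kg/h

Heat released by hot stream: Q = 2530 × 1.74 × (69.7 − 37.5) = 141750 kJ/h
Energy balance on cold side (adiabatic exchanger): Q = ṁ_c·Cp_c·(T_c,out − T_c,in)
ṁ_c = 141750 / [0.850 × (19.8 − 7.47)] = 13525 kg/h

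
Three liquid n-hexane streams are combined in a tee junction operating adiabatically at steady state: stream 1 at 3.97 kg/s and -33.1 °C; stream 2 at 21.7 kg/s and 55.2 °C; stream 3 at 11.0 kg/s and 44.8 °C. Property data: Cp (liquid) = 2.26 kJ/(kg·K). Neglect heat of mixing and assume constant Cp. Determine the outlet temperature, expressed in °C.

T_out = 42.5 °C

No heat crosses the boundary, so H_out = H_in.
T_out = Σ ṁᵢCp,ᵢTᵢ / Σ ṁᵢCp,ᵢ
      = 3523.9 / 82.874 = 42.521 °C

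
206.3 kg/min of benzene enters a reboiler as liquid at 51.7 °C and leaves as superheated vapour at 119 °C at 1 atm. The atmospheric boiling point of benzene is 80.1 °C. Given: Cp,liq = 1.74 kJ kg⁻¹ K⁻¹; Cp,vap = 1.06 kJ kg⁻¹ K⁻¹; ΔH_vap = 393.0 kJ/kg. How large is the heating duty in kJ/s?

Q = 1660 kJ/s

liquid 51.7→80.1 °C: 49.416 kJ/kg
vaporisation at 80.1 °C: 393 kJ/kg
vapour 80.1→119 °C: 41.234 kJ/kg
Δh = 49.416 + 393 + 41.234 = 483.65 kJ/kg
Q = ṁ·Δh = 206.3 kg/min × 483.65 kJ/kg = 99777 kJ/min
|Q| = 1662.9 kW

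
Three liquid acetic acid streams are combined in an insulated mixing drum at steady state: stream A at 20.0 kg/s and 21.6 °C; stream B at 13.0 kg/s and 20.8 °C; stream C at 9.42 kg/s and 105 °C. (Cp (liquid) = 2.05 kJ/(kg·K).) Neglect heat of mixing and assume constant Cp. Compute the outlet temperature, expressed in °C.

T_out = 39.9 °C

Adiabatic, steady state ⇒ Σ ṁᵢCp,ᵢ(T_out − Tᵢ) = 0
Σ ṁᵢCp,ᵢTᵢ = 20.0×2.05×21.6 + 13.0×2.05×20.8 + 9.42×2.05×105 = 3467.6
Σ ṁᵢCp,ᵢ = 20.0×2.05 + 13.0×2.05 + 9.42×2.05 = 86.961
T_out = 3467.6 / 86.961 = 39.875 °C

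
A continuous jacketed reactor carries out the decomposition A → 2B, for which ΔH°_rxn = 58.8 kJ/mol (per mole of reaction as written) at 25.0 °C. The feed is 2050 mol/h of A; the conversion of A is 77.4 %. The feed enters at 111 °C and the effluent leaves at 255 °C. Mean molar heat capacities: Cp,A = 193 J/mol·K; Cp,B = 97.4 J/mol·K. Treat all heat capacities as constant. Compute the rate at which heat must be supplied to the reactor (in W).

Q_in = 41900 W

Extent of reaction ξ = 0.774 × 2050 = 1586.7 mol/h
Reaction term: ξ·ΔH°_rxn = 1586.7 × 58.8 = 93298 kJ/h
Sensible, feed 111→25 °C: -34026 kJ/h
Outlet flows (mol/h): A 463.3, B 3173.4
Sensible, products 25→255 °C: 91656 kJ/h
Q = ΔH = 150930 kJ/h = 41.925 kW
Heat supplied = 41925 W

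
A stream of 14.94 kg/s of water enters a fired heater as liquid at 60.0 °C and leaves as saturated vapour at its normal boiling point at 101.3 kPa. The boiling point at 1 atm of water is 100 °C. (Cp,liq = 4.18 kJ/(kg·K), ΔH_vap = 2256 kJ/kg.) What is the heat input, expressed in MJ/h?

liquid 60.0→100 °C: 167.2 kJ/kg
vaporisation at 100 °C: 2256 kJ/kg
Δh = 167.2 + 2256 = 2423.2 kJ/kg
Q = ṁ·Δh = 14.94 kg/s × 2423.2 kJ/kg = 36203 kJ/s
|Q| = 36203 kW = 130330 MJ/h

Q = 130000 MJ/h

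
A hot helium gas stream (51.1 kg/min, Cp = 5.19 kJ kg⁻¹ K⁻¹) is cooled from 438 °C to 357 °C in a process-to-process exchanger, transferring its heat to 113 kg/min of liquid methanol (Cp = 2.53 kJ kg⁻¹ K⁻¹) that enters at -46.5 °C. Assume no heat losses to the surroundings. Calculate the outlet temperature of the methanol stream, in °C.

Heat released by hot stream: Q = 51.1 × 5.19 × (438 − 357) = 21482 kJ/min
Energy balance on cold side (adiabatic exchanger): Q = ṁ_c·Cp_c·(T_c,out − T_c,in)
T_c,out = -46.5 + 21482/(113 × 2.53) = 28.641 °C

T_c,out = 28.6 °C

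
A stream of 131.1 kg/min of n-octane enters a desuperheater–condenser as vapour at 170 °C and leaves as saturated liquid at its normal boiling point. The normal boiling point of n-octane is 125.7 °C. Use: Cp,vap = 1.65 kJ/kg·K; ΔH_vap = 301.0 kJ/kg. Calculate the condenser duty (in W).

Q_c = 817000 W

vapour 170→125.7 °C: -73.095 kJ/kg
condensation at 125.7 °C: -301 kJ/kg
Δh = -73.095 + -301 = -374.09 kJ/kg
Q = ṁ·Δh = 131.1 kg/min × -374.09 kJ/kg = -49044 kJ/min
|Q| = 817.4 kW = 817400 W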